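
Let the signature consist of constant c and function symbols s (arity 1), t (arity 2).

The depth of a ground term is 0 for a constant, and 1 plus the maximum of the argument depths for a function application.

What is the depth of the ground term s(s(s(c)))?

depth(s(c)) = 1 + depth(c) = 1 + 0 = 1
depth(s(s(c))) = 1 + depth(s(c)) = 1 + 1 = 2
depth(s(s(s(c)))) = 1 + depth(s(s(c))) = 1 + 2 = 3

3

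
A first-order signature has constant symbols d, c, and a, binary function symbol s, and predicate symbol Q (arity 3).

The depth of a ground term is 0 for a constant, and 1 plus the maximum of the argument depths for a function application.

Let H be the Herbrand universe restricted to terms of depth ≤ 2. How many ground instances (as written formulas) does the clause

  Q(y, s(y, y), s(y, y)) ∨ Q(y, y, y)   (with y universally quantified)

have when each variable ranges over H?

Ground terms of depth ≤ 2:
  Count level by level. With function symbols s/2, the terms of depth ≤ k are the 3 constants together with each function applied to depth-≤(k−1) tuples, so N_k = 3 + N_{k-1}^2.
  N_0 = 3
  N_1 = 3 + 3^2 = 12
  N_2 = 3 + 12^2 = 147
So there are 147 ground terms available for substitution.
The body mentions the single quantified variable y; since ground terms form a free algebra, no two substitutions collapse to the same formula.
Number of ground instances = 147.

147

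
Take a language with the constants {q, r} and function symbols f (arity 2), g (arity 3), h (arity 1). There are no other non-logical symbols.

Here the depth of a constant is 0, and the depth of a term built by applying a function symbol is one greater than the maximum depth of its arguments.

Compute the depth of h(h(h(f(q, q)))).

4

depth(f(q, q)) = 1 + max(0, 0) = 1
depth(h(f(q, q))) = 1 + depth(f(q, q)) = 1 + 1 = 2
depth(h(h(f(q, q)))) = 1 + depth(h(f(q, q))) = 1 + 2 = 3
depth(h(h(h(f(q, q))))) = 1 + depth(h(h(f(q, q)))) = 1 + 3 = 4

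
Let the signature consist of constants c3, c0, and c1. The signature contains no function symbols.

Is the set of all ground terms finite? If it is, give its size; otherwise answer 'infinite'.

There are no function symbols, so every ground term is one of the 3 constants.
The Herbrand universe is {c3, c0, c1}, which is finite with 3 elements.

3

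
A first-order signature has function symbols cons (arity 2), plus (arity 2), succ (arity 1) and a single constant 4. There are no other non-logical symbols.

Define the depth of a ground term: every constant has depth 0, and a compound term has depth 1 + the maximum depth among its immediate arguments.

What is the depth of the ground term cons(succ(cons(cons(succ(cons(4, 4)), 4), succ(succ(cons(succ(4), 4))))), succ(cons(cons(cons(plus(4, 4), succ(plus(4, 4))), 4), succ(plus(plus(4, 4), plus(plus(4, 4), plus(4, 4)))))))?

7

depth(cons(4, 4)) = 1 + max(0, 0) = 1
depth(succ(cons(4, 4))) = 1 + depth(cons(4, 4)) = 1 + 1 = 2
depth(cons(succ(cons(4, 4)), 4)) = 1 + max(2, 0) = 3
depth(succ(4)) = 1 + depth(4) = 1 + 0 = 1
depth(cons(succ(4), 4)) = 1 + max(1, 0) = 2
depth(succ(cons(succ(4), 4))) = 1 + depth(cons(succ(4), 4)) = 1 + 2 = 3
depth(succ(succ(cons(succ(4), 4)))) = 1 + depth(succ(cons(succ(4), 4))) = 1 + 3 = 4
depth(cons(cons(succ(cons(4, 4)), 4), succ(succ(cons(succ(4), 4))))) = 1 + max(3, 4) = 5
depth(succ(cons(cons(succ(cons(4, 4)), 4), succ(succ(cons(succ(4), 4)))))) = 1 + depth(cons(cons(succ(cons(4, 4)), 4), succ(succ(cons(succ(4), 4))))) = 1 + 5 = 6
depth(plus(4, 4)) = 1 + max(0, 0) = 1
depth(succ(plus(4, 4))) = 1 + depth(plus(4, 4)) = 1 + 1 = 2
depth(cons(plus(4, 4), succ(plus(4, 4)))) = 1 + max(1, 2) = 3
depth(cons(cons(plus(4, 4), succ(plus(4, 4))), 4)) = 1 + max(3, 0) = 4
depth(plus(plus(4, 4), plus(4, 4))) = 1 + max(1, 1) = 2
depth(plus(plus(4, 4), plus(plus(4, 4), plus(4, 4)))) = 1 + max(1, 2) = 3
depth(succ(plus(plus(4, 4), plus(plus(4, 4), plus(4, 4))))) = 1 + depth(plus(plus(4, 4), plus(plus(4, 4), plus(4, 4)))) = 1 + 3 = 4
depth(cons(cons(cons(plus(4, 4), succ(plus(4, 4))), 4), succ(plus(plus(4, 4), plus(plus(4, 4), plus(4, 4)))))) = 1 + max(4, 4) = 5
depth(succ(cons(cons(cons(plus(4, 4), succ(plus(4, 4))), 4), succ(plus(plus(4, 4), plus(plus(4, 4), plus(4, 4))))))) = 1 + depth(cons(cons(cons(plus(4, 4), succ(plus(4, 4))), 4), succ(plus(plus(4, 4), plus(plus(4, 4), plus(4, 4)))))) = 1 + 5 = 6
depth(cons(succ(cons(cons(succ(cons(4, 4)), 4), succ(succ(cons(succ(4), 4))))), succ(cons(cons(cons(plus(4, 4), succ(plus(4, 4))), 4), succ(plus(plus(4, 4), plus(plus(4, 4), plus(4, 4)))))))) = 1 + max(6, 6) = 7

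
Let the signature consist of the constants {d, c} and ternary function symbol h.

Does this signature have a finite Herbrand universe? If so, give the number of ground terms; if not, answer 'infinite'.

The signature has at least one function symbol (h, arity 3) and at least one constant (d).
Iterating h gives infinitely many distinct ground terms: d, h(d, d, d), h(h(d, d, d), h(d, d, d), h(d, d, d)), ...
So the Herbrand universe is infinite.

infinite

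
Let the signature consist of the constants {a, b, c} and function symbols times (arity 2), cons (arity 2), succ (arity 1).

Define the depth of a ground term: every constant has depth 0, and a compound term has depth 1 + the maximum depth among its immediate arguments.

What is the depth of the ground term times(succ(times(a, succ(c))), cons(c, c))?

4

depth(succ(c)) = 1 + depth(c) = 1 + 0 = 1
depth(times(a, succ(c))) = 1 + max(0, 1) = 2
depth(succ(times(a, succ(c)))) = 1 + depth(times(a, succ(c))) = 1 + 2 = 3
depth(cons(c, c)) = 1 + max(0, 0) = 1
depth(times(succ(times(a, succ(c))), cons(c, c))) = 1 + max(3, 1) = 4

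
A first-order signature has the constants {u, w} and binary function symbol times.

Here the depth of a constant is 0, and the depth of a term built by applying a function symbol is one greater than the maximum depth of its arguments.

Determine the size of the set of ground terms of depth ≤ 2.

Write N_k for the number of ground terms of depth ≤ k. A term of depth ≤ k is either a constant or a function symbol applied to arguments of depth ≤ k−1, so N_k = 2 + N_{k-1}^2.
N_0 = 2
N_1 = 2 + 2^2 = 6
N_2 = 2 + 6^2 = 38

38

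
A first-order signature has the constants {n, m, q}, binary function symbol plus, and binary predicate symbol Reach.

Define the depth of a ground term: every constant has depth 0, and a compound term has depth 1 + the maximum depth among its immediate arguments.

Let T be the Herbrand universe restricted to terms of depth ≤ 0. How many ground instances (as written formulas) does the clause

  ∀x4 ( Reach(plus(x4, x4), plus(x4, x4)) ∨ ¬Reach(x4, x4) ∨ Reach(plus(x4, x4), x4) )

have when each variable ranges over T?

3

Ground terms of depth ≤ 0:
  Write N_k for the number of ground terms of depth ≤ k. A term of depth ≤ k is either a constant or a function symbol applied to arguments of depth ≤ k−1, so N_k = 3 + N_{k-1}^2.
  N_0 = 3
  Explicitly: n, m, q.
So there are 3 ground terms available for substitution.
The variable x4 ranges independently over the available ground terms, and distinct assignments produce distinct instances.
Number of ground instances = 3.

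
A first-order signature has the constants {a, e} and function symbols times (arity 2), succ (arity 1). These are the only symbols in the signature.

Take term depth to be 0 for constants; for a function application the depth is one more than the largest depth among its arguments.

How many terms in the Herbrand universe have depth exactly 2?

66

If N_k denotes the number of depth-≤k ground terms, the 2 constants give N_0 = 2, and each function symbol of arity r contributes N_{k-1}^r new terms at level k: N_k = 2 + N_{k-1}^2 + N_{k-1}.
N_0 = 2
N_1 = 2 + 2^2 + 2 = 8
N_2 = 2 + 8^2 + 8 = 74
Terms of depth exactly 2: N_2 − N_1 = 74 − 8 = 66.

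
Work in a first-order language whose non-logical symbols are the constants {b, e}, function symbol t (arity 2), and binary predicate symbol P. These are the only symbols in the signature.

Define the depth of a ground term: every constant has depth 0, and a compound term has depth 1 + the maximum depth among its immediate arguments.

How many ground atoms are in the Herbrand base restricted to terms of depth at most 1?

36

First count ground terms of depth ≤ 1.
Write N_k for the number of ground terms of depth ≤ k. A term of depth ≤ k is either a constant or a function symbol applied to arguments of depth ≤ k−1, so N_k = 2 + N_{k-1}^2.
N_0 = 2
N_1 = 2 + 2^2 = 6
So |H| = 6.
Ground atoms are formed by filling each argument slot of a predicate with a term from H, so an r-ary predicate gives |H|^r atoms:
  P: 6^2 = 36
Total ground atoms: 36.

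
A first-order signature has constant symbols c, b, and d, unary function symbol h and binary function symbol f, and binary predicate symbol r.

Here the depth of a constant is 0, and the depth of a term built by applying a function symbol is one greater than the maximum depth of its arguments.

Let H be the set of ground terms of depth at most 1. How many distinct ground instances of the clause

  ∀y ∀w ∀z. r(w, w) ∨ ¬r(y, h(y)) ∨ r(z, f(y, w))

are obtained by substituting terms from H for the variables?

Ground terms of depth ≤ 1:
  If N_k denotes the number of depth-≤k ground terms, the 3 constants give N_0 = 3, and each function symbol of arity r contributes N_{k-1}^r new terms at level k: N_k = 3 + N_{k-1} + N_{k-1}^2.
  N_0 = 3
  N_1 = 3 + 3 + 3^2 = 15
So there are 15 ground terms available for substitution.
The body mentions every one of the 3 quantified variables; since ground terms form a free algebra, no two substitutions collapse to the same formula.
Number of ground instances = 15^3 = 3375.

3375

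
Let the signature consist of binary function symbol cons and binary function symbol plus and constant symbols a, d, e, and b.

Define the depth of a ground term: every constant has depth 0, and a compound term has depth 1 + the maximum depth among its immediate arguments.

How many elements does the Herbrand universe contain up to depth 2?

If N_k denotes the number of depth-≤k ground terms, the 4 constants give N_0 = 4, and each function symbol of arity r contributes N_{k-1}^r new terms at level k: N_k = 4 + N_{k-1}^2 + N_{k-1}^2.
N_0 = 4
N_1 = 4 + 4^2 + 4^2 = 36
N_2 = 4 + 36^2 + 36^2 = 2596

2596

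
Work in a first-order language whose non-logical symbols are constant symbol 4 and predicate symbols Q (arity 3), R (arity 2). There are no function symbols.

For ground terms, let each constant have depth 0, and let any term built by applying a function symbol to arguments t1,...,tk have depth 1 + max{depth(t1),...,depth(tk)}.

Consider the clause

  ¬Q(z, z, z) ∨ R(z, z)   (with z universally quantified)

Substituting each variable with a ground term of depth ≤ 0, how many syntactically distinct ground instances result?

Ground terms of depth ≤ 0:
  With no function symbols every ground term is a constant, so there is exactly 1 ground term at every depth bound.
  N_0 = 1
  Explicitly: 4.
So there is exactly 1 ground term available for substitution.
There is 1 variable to instantiate (z),  occurring in at least one literal, so different choices give different ground instances.
Number of ground instances = 1.

1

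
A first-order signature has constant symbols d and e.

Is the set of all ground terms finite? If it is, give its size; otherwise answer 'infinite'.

There are no function symbols, so every ground term is one of the 2 constants.
The Herbrand universe is {d, e}, which is finite with 2 elements.

2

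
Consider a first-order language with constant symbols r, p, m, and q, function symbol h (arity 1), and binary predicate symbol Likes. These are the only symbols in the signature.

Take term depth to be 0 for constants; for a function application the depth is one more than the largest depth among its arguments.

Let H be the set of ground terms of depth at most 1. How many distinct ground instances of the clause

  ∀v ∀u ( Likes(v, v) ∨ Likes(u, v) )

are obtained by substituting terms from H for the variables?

Ground terms of depth ≤ 1:
  Let N_k count ground terms of depth at most k. Each non-constant term of depth ≤ k is some function symbol applied to depth-≤(k−1) arguments, giving N_k = 4 + N_{k-1}.
  N_0 = 4
  N_1 = 4 + 4 = 8
  Explicitly: r, p, m, q, h(r), h(p), h(m), h(q).
So there are 8 ground terms available for substitution.
Each of v, u ranges independently over the available ground terms, and distinct assignments produce distinct instances.
Number of ground instances = 8^2 = 64.

64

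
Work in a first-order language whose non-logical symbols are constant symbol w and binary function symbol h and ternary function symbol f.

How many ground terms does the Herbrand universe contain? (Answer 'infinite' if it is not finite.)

infinite

The signature has at least one function symbol (h, arity 2) and at least one constant (w).
Iterating h gives infinitely many distinct ground terms: w, h(w, w), h(h(w, w), h(w, w)), ...
So the Herbrand universe is infinite.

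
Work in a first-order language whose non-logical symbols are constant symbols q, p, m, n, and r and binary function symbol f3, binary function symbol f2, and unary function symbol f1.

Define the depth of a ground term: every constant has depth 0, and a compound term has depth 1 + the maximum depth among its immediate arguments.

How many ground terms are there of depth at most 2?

7265

Let N_k = |{terms of depth ≤ k}|. Then N_0 = 5 and N_k = 5 + N_{k-1}^2 + N_{k-1}^2 + N_{k-1} for k ≥ 1 (one summand per function symbol, arity giving the exponent).
N_0 = 5
N_1 = 5 + 5^2 + 5^2 + 5 = 60
N_2 = 5 + 60^2 + 60^2 + 60 = 7265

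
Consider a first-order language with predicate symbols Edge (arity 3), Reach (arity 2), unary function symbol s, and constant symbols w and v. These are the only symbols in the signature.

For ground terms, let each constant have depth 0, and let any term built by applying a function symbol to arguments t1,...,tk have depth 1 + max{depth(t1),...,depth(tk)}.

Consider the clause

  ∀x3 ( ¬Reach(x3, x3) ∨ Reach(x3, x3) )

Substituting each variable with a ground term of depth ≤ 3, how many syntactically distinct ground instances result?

8

Ground terms of depth ≤ 3:
  Write N_k for the number of ground terms of depth ≤ k. A term of depth ≤ k is either a constant or a function symbol applied to arguments of depth ≤ k−1, so N_k = 2 + N_{k-1}.
  N_0 = 2
  N_1 = 2 + 2 = 4
  N_2 = 2 + 4 = 6
  N_3 = 2 + 6 = 8
So there are 8 ground terms available for substitution.
The clause has 1 distinct variable (x3), which appears in the body. In the free term algebra distinct substitutions yield syntactically distinct ground instances.
Number of ground instances = 8.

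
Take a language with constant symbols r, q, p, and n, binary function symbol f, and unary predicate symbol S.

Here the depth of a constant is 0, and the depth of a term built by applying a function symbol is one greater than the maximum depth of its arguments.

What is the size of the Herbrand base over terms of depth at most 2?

404

First count ground terms of depth ≤ 2.
Count level by level. With function symbols f/2, the terms of depth ≤ k are the 4 constants together with each function applied to depth-≤(k−1) tuples, so N_k = 4 + N_{k-1}^2.
N_0 = 4
N_1 = 4 + 4^2 = 20
N_2 = 4 + 20^2 = 404
So |H| = 404.
Each predicate of arity r yields |H|^r ground atoms (one per choice of an r-tuple from H):
  S: 404
Total ground atoms: 404.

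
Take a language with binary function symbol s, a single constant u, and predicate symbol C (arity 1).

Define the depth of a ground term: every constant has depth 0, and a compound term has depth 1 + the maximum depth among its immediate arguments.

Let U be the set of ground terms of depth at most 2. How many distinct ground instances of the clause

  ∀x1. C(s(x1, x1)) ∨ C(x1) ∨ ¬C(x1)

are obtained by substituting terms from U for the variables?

5

Ground terms of depth ≤ 2:
  Write N_k for the number of ground terms of depth ≤ k. A term of depth ≤ k is either a constant or a function symbol applied to arguments of depth ≤ k−1, so N_k = 1 + N_{k-1}^2.
  N_0 = 1
  N_1 = 1 + 1^2 = 2
  N_2 = 1 + 2^2 = 5
  Explicitly: u, s(u, u), s(u, s(u, u)), s(s(u, u), u), s(s(u, u), s(u, u)).
So there are 5 ground terms available for substitution.
The variable x1 ranges independently over the available ground terms, and distinct assignments produce distinct instances.
Number of ground instances = 5.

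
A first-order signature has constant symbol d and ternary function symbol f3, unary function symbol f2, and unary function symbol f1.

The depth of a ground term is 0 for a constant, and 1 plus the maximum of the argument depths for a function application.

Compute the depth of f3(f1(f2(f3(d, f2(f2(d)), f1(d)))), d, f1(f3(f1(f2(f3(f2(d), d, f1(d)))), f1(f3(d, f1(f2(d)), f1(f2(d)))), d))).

depth(f2(d)) = 1 + depth(d) = 1 + 0 = 1
depth(f2(f2(d))) = 1 + depth(f2(d)) = 1 + 1 = 2
depth(f1(d)) = 1 + depth(d) = 1 + 0 = 1
depth(f3(d, f2(f2(d)), f1(d))) = 1 + max(0, 2, 1) = 3
depth(f2(f3(d, f2(f2(d)), f1(d)))) = 1 + depth(f3(d, f2(f2(d)), f1(d))) = 1 + 3 = 4
depth(f1(f2(f3(d, f2(f2(d)), f1(d))))) = 1 + depth(f2(f3(d, f2(f2(d)), f1(d)))) = 1 + 4 = 5
depth(f3(f2(d), d, f1(d))) = 1 + max(1, 0, 1) = 2
depth(f2(f3(f2(d), d, f1(d)))) = 1 + depth(f3(f2(d), d, f1(d))) = 1 + 2 = 3
depth(f1(f2(f3(f2(d), d, f1(d))))) = 1 + depth(f2(f3(f2(d), d, f1(d)))) = 1 + 3 = 4
depth(f1(f2(d))) = 1 + depth(f2(d)) = 1 + 1 = 2
depth(f3(d, f1(f2(d)), f1(f2(d)))) = 1 + max(0, 2, 2) = 3
depth(f1(f3(d, f1(f2(d)), f1(f2(d))))) = 1 + depth(f3(d, f1(f2(d)), f1(f2(d)))) = 1 + 3 = 4
depth(f3(f1(f2(f3(f2(d), d, f1(d)))), f1(f3(d, f1(f2(d)), f1(f2(d)))), d)) = 1 + max(4, 4, 0) = 5
depth(f1(f3(f1(f2(f3(f2(d), d, f1(d)))), f1(f3(d, f1(f2(d)), f1(f2(d)))), d))) = 1 + depth(f3(f1(f2(f3(f2(d), d, f1(d)))), f1(f3(d, f1(f2(d)), f1(f2(d)))), d)) = 1 + 5 = 6
depth(f3(f1(f2(f3(d, f2(f2(d)), f1(d)))), d, f1(f3(f1(f2(f3(f2(d), d, f1(d)))), f1(f3(d, f1(f2(d)), f1(f2(d)))), d)))) = 1 + max(5, 0, 6) = 7

7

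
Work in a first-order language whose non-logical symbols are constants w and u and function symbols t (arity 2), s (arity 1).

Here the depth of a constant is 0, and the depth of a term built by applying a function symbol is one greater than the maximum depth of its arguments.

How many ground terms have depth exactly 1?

6

Let N_k count ground terms of depth at most k. Each non-constant term of depth ≤ k is some function symbol applied to depth-≤(k−1) arguments, giving N_k = 2 + N_{k-1}^2 + N_{k-1}.
N_0 = 2
N_1 = 2 + 2^2 + 2 = 8
Terms of depth exactly 1: N_1 − N_0 = 8 − 2 = 6.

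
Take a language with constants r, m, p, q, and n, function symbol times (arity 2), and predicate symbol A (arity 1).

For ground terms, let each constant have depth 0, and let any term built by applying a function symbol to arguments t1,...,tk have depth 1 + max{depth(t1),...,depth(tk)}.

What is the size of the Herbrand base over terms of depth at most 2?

905

First count ground terms of depth ≤ 2.
Let N_k count ground terms of depth at most k. Each non-constant term of depth ≤ k is some function symbol applied to depth-≤(k−1) arguments, giving N_k = 5 + N_{k-1}^2.
N_0 = 5
N_1 = 5 + 5^2 = 30
N_2 = 5 + 30^2 = 905
So |H| = 905.
For each predicate symbol, the number of ground atoms is |H| raised to its arity; summing:
  A: 905
Total ground atoms: 905.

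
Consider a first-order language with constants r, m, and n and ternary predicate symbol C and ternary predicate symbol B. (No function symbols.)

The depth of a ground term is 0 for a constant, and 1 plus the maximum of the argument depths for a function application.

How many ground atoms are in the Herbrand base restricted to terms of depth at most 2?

54

First count ground terms of depth ≤ 2.
With no function symbols every ground term is a constant, so there are exactly 3 ground terms at every depth bound.
N_0 = 3
N_1 = 3
N_2 = 3
Explicitly: r, m, n.
So |H| = 3.
For each predicate symbol, the number of ground atoms is |H| raised to its arity; summing:
  C: 3^3 = 27;  B: 3^3 = 27
Total ground atoms: 27 + 27 = 54.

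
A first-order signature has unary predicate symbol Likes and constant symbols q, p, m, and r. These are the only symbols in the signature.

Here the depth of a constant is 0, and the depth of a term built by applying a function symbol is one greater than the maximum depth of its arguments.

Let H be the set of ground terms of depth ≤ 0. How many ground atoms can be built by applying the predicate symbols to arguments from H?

4

First count ground terms of depth ≤ 0.
With no function symbols every ground term is a constant, so there are exactly 4 ground terms at every depth bound.
N_0 = 4
Explicitly: q, p, m, r.
So |H| = 4.
Each predicate of arity r yields |H|^r ground atoms (one per choice of an r-tuple from H):
  Likes: 4
Total ground atoms: 4.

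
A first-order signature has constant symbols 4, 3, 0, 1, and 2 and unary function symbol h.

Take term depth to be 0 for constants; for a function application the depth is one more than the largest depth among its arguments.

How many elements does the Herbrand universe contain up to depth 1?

10

Let N_k count ground terms of depth at most k. Each non-constant term of depth ≤ k is some function symbol applied to depth-≤(k−1) arguments, giving N_k = 5 + N_{k-1}.
N_0 = 5
N_1 = 5 + 5 = 10
Explicitly: 4, 3, 0, 1, 2, h(4), h(3), h(0), h(1), h(2).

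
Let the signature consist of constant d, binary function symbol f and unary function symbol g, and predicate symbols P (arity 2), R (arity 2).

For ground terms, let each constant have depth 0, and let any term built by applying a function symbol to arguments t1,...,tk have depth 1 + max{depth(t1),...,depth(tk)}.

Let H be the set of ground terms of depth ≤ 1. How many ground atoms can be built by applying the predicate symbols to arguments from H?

18

First count ground terms of depth ≤ 1.
Write N_k for the number of ground terms of depth ≤ k. A term of depth ≤ k is either a constant or a function symbol applied to arguments of depth ≤ k−1, so N_k = 1 + N_{k-1}^2 + N_{k-1}.
N_0 = 1
N_1 = 1 + 1^2 + 1 = 3
Explicitly: d, f(d, d), g(d).
So |H| = 3.
Ground atoms are formed by filling each argument slot of a predicate with a term from H, so an r-ary predicate gives |H|^r atoms:
  P: 3^2 = 9;  R: 3^2 = 9
Total ground atoms: 9 + 9 = 18.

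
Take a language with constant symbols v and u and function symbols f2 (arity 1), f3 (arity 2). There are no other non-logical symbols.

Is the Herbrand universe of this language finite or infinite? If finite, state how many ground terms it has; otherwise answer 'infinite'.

The signature has at least one function symbol (f2, arity 1) and at least one constant (v).
Iterating f2 gives infinitely many distinct ground terms: v, f2(v), f2(f2(v)), ...
So the Herbrand universe is infinite.

infinite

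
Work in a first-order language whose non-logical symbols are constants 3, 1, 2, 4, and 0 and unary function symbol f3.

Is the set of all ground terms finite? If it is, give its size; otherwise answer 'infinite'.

infinite

The signature has at least one function symbol (f3, arity 1) and at least one constant (3).
Iterating f3 gives infinitely many distinct ground terms: 3, f3(3), f3(f3(3)), ...
So the Herbrand universe is infinite.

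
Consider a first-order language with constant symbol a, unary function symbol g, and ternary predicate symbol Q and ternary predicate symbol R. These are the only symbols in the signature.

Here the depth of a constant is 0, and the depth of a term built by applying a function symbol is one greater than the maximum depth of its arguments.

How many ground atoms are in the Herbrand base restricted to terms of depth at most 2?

54

First count ground terms of depth ≤ 2.
Let N_k = |{terms of depth ≤ k}|. Then N_0 = 1 and N_k = 1 + N_{k-1} for k ≥ 1 (one summand per function symbol, arity giving the exponent).
N_0 = 1
N_1 = 1 + 1 = 2
N_2 = 1 + 2 = 3
Explicitly: a, g(a), g(g(a)).
So |H| = 3.
Ground atoms are formed by filling each argument slot of a predicate with a term from H, so an r-ary predicate gives |H|^r atoms:
  Q: 3^3 = 27;  R: 3^3 = 27
Total ground atoms: 27 + 27 = 54.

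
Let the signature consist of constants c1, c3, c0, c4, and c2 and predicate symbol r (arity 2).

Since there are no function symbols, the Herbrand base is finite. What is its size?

With no function symbols, the Herbrand universe is just the 5 constants.
Ground atoms per predicate: r: 5^2 = 25.
Herbrand base size = 25 = 25.

25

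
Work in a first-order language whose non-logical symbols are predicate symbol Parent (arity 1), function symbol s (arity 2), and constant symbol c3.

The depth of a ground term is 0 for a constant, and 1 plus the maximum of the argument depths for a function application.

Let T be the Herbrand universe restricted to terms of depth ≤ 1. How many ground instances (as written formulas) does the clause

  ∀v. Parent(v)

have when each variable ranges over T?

Ground terms of depth ≤ 1:
  Let N_k = |{terms of depth ≤ k}|. Then N_0 = 1 and N_k = 1 + N_{k-1}^2 for k ≥ 1 (one summand per function symbol, arity giving the exponent).
  N_0 = 1
  N_1 = 1 + 1^2 = 2
  Explicitly: c3, s(c3, c3).
So there are 2 ground terms available for substitution.
The body mentions the single quantified variable v; since ground terms form a free algebra, no two substitutions collapse to the same formula.
Number of ground instances = 2.

2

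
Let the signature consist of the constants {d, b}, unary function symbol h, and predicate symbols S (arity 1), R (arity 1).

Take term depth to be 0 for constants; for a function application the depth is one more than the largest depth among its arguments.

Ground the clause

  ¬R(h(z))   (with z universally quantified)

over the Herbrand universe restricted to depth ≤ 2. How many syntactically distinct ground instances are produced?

6

Ground terms of depth ≤ 2:
  Let N_k count ground terms of depth at most k. Each non-constant term of depth ≤ k is some function symbol applied to depth-≤(k−1) arguments, giving N_k = 2 + N_{k-1}.
  N_0 = 2
  N_1 = 2 + 2 = 4
  N_2 = 2 + 4 = 6
So there are 6 ground terms available for substitution.
The body mentions the single quantified variable z; since ground terms form a free algebra, no two substitutions collapse to the same formula.
Number of ground instances = 6.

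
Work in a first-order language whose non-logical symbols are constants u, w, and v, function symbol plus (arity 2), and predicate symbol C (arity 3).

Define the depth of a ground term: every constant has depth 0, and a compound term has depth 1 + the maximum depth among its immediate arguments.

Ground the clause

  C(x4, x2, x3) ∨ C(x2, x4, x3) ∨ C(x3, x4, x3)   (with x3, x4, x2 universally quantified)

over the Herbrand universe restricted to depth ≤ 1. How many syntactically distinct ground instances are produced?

Ground terms of depth ≤ 1:
  If N_k denotes the number of depth-≤k ground terms, the 3 constants give N_0 = 3, and each function symbol of arity r contributes N_{k-1}^r new terms at level k: N_k = 3 + N_{k-1}^2.
  N_0 = 3
  N_1 = 3 + 3^2 = 12
So there are 12 ground terms available for substitution.
There are 3 variables to instantiate (x3, x4, x2), each occurring in at least one literal, so different choices give different ground instances.
Number of ground instances = 12^3 = 1728.

1728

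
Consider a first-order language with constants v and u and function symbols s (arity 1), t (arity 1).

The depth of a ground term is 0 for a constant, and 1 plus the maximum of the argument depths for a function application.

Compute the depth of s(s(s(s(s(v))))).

depth(s(v)) = 1 + depth(v) = 1 + 0 = 1
depth(s(s(v))) = 1 + depth(s(v)) = 1 + 1 = 2
depth(s(s(s(v)))) = 1 + depth(s(s(v))) = 1 + 2 = 3
depth(s(s(s(s(v))))) = 1 + depth(s(s(s(v)))) = 1 + 3 = 4
depth(s(s(s(s(s(v)))))) = 1 + depth(s(s(s(s(v))))) = 1 + 4 = 5

5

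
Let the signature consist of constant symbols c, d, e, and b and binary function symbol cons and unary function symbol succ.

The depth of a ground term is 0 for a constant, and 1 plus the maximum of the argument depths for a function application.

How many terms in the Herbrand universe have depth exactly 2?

580

Let N_k = |{terms of depth ≤ k}|. Then N_0 = 4 and N_k = 4 + N_{k-1}^2 + N_{k-1} for k ≥ 1 (one summand per function symbol, arity giving the exponent).
N_0 = 4
N_1 = 4 + 4^2 + 4 = 24
N_2 = 4 + 24^2 + 24 = 604
Terms of depth exactly 2: N_2 − N_1 = 604 − 24 = 580.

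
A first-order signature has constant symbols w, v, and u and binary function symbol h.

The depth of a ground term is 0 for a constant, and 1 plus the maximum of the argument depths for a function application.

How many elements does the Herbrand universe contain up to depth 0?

Write N_k for the number of ground terms of depth ≤ k. A term of depth ≤ k is either a constant or a function symbol applied to arguments of depth ≤ k−1, so N_k = 3 + N_{k-1}^2.
N_0 = 3

3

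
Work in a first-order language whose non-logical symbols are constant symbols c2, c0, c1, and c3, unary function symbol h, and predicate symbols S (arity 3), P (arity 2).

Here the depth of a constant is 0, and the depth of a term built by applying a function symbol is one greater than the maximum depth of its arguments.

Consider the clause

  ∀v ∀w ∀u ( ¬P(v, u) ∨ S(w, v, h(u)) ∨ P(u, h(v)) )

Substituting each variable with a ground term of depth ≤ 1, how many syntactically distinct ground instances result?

Ground terms of depth ≤ 1:
  Write N_k for the number of ground terms of depth ≤ k. A term of depth ≤ k is either a constant or a function symbol applied to arguments of depth ≤ k−1, so N_k = 4 + N_{k-1}.
  N_0 = 4
  N_1 = 4 + 4 = 8
So there are 8 ground terms available for substitution.
The body mentions every one of the 3 quantified variables; since ground terms form a free algebra, no two substitutions collapse to the same formula.
Number of ground instances = 8^3 = 512.

512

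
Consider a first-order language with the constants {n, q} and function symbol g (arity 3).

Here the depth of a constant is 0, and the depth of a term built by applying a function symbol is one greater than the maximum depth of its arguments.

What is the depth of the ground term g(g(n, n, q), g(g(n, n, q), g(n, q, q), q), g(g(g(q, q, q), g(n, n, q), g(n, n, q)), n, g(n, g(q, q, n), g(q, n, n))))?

depth(g(n, n, q)) = 1 + max(0, 0, 0) = 1
depth(g(n, q, q)) = 1 + max(0, 0, 0) = 1
depth(g(g(n, n, q), g(n, q, q), q)) = 1 + max(1, 1, 0) = 2
depth(g(q, q, q)) = 1 + max(0, 0, 0) = 1
depth(g(g(q, q, q), g(n, n, q), g(n, n, q))) = 1 + max(1, 1, 1) = 2
depth(g(q, q, n)) = 1 + max(0, 0, 0) = 1
depth(g(q, n, n)) = 1 + max(0, 0, 0) = 1
depth(g(n, g(q, q, n), g(q, n, n))) = 1 + max(0, 1, 1) = 2
depth(g(g(g(q, q, q), g(n, n, q), g(n, n, q)), n, g(n, g(q, q, n), g(q, n, n)))) = 1 + max(2, 0, 2) = 3
depth(g(g(n, n, q), g(g(n, n, q), g(n, q, q), q), g(g(g(q, q, q), g(n, n, q), g(n, n, q)), n, g(n, g(q, q, n), g(q, n, n))))) = 1 + max(1, 2, 3) = 4

4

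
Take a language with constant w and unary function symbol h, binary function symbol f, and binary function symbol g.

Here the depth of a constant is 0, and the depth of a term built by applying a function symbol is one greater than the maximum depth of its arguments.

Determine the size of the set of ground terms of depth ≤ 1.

If N_k denotes the number of depth-≤k ground terms, the 1 constant gives N_0 = 1, and each function symbol of arity r contributes N_{k-1}^r new terms at level k: N_k = 1 + N_{k-1} + N_{k-1}^2 + N_{k-1}^2.
N_0 = 1
N_1 = 1 + 1 + 1^2 + 1^2 = 4
Explicitly: w, h(w), f(w, w), g(w, w).

4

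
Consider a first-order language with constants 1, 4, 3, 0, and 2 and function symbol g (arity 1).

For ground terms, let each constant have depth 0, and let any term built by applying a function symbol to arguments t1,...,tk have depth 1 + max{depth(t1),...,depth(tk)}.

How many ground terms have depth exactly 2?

If N_k denotes the number of depth-≤k ground terms, the 5 constants give N_0 = 5, and each function symbol of arity r contributes N_{k-1}^r new terms at level k: N_k = 5 + N_{k-1}.
N_0 = 5
N_1 = 5 + 5 = 10
N_2 = 5 + 10 = 15
Terms of depth exactly 2: N_2 − N_1 = 15 − 10 = 5.

5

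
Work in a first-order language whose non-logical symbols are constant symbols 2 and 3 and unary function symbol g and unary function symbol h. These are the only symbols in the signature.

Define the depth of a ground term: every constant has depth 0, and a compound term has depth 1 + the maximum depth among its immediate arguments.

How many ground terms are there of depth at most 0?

Let N_k count ground terms of depth at most k. Each non-constant term of depth ≤ k is some function symbol applied to depth-≤(k−1) arguments, giving N_k = 2 + N_{k-1} + N_{k-1}.
N_0 = 2

2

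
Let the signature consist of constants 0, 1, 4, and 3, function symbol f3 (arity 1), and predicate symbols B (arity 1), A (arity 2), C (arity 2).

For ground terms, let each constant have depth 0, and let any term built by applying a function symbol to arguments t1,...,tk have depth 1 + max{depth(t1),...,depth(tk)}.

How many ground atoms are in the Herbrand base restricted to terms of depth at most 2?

300

First count ground terms of depth ≤ 2.
If N_k denotes the number of depth-≤k ground terms, the 4 constants give N_0 = 4, and each function symbol of arity r contributes N_{k-1}^r new terms at level k: N_k = 4 + N_{k-1}.
N_0 = 4
N_1 = 4 + 4 = 8
N_2 = 4 + 8 = 12
So |H| = 12.
Ground atoms are formed by filling each argument slot of a predicate with a term from H, so an r-ary predicate gives |H|^r atoms:
  B: 12;  A: 12^2 = 144;  C: 12^2 = 144
Total ground atoms: 12 + 144 + 144 = 300.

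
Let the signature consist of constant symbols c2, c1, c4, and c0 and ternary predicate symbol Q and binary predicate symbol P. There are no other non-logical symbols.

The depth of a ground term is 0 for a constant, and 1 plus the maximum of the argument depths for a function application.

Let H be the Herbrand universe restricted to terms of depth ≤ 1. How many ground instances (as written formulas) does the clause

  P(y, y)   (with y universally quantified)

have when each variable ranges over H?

4

Ground terms of depth ≤ 1:
  With no function symbols every ground term is a constant, so there are exactly 4 ground terms at every depth bound.
  N_0 = 4
  N_1 = 4
  Explicitly: c2, c1, c4, c0.
So there are 4 ground terms available for substitution.
The body mentions the single quantified variable y; since ground terms form a free algebra, no two substitutions collapse to the same formula.
Number of ground instances = 4.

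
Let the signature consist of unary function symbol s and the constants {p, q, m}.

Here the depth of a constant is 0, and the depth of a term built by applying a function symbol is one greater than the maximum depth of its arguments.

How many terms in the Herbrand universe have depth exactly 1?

3

Write N_k for the number of ground terms of depth ≤ k. A term of depth ≤ k is either a constant or a function symbol applied to arguments of depth ≤ k−1, so N_k = 3 + N_{k-1}.
N_0 = 3
N_1 = 3 + 3 = 6
Terms of depth exactly 1: N_1 − N_0 = 6 − 3 = 3.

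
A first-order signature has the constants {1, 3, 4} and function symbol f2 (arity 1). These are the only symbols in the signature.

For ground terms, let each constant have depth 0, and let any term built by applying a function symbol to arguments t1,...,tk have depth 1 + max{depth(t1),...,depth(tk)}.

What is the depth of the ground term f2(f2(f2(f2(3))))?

4

depth(f2(3)) = 1 + depth(3) = 1 + 0 = 1
depth(f2(f2(3))) = 1 + depth(f2(3)) = 1 + 1 = 2
depth(f2(f2(f2(3)))) = 1 + depth(f2(f2(3))) = 1 + 2 = 3
depth(f2(f2(f2(f2(3))))) = 1 + depth(f2(f2(f2(3)))) = 1 + 3 = 4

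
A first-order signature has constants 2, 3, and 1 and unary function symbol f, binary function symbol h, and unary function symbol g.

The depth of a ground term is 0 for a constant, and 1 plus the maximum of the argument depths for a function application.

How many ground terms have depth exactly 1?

If N_k denotes the number of depth-≤k ground terms, the 3 constants give N_0 = 3, and each function symbol of arity r contributes N_{k-1}^r new terms at level k: N_k = 3 + N_{k-1} + N_{k-1}^2 + N_{k-1}.
N_0 = 3
N_1 = 3 + 3 + 3^2 + 3 = 18
Terms of depth exactly 1: N_1 − N_0 = 18 − 3 = 15.

15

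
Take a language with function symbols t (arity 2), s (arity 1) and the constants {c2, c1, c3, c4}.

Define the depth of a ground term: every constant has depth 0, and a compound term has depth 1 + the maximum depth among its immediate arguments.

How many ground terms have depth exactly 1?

20

Let N_k = |{terms of depth ≤ k}|. Then N_0 = 4 and N_k = 4 + N_{k-1}^2 + N_{k-1} for k ≥ 1 (one summand per function symbol, arity giving the exponent).
N_0 = 4
N_1 = 4 + 4^2 + 4 = 24
Terms of depth exactly 1: N_1 − N_0 = 24 − 4 = 20.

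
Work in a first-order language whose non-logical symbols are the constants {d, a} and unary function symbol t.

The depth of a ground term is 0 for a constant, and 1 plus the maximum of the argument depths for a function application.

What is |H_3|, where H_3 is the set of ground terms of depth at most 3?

If N_k denotes the number of depth-≤k ground terms, the 2 constants give N_0 = 2, and each function symbol of arity r contributes N_{k-1}^r new terms at level k: N_k = 2 + N_{k-1}.
N_0 = 2
N_1 = 2 + 2 = 4
N_2 = 2 + 4 = 6
N_3 = 2 + 6 = 8

8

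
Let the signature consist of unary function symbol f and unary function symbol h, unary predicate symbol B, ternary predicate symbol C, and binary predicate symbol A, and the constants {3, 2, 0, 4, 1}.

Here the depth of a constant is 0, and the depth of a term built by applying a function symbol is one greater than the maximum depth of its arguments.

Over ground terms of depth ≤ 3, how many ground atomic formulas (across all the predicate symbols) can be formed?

First count ground terms of depth ≤ 3.
Write N_k for the number of ground terms of depth ≤ k. A term of depth ≤ k is either a constant or a function symbol applied to arguments of depth ≤ k−1, so N_k = 5 + N_{k-1} + N_{k-1}.
N_0 = 5
N_1 = 5 + 5 + 5 = 15
N_2 = 5 + 15 + 15 = 35
N_3 = 5 + 35 + 35 = 75
So |H| = 75.
For each predicate symbol, the number of ground atoms is |H| raised to its arity; summing:
  B: 75;  C: 75^3 = 421875;  A: 75^2 = 5625
Total ground atoms: 75 + 421875 + 5625 = 427575.

427575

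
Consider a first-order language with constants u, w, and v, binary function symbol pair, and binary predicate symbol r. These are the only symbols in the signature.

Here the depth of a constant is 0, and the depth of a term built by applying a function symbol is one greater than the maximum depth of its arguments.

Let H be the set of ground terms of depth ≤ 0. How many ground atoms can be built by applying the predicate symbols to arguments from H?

9

First count ground terms of depth ≤ 0.
Write N_k for the number of ground terms of depth ≤ k. A term of depth ≤ k is either a constant or a function symbol applied to arguments of depth ≤ k−1, so N_k = 3 + N_{k-1}^2.
N_0 = 3
So |H| = 3.
A ground atom is a predicate applied to a tuple of terms from H, so the count is the sum over predicates of |H|^arity:
  r: 3^2 = 9
Total ground atoms: 9.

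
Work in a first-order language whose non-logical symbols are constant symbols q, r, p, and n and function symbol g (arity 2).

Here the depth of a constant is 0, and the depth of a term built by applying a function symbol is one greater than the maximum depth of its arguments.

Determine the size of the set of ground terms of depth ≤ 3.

163220

Let N_k = |{terms of depth ≤ k}|. Then N_0 = 4 and N_k = 4 + N_{k-1}^2 for k ≥ 1 (one summand per function symbol, arity giving the exponent).
N_0 = 4
N_1 = 4 + 4^2 = 20
N_2 = 4 + 20^2 = 404
N_3 = 4 + 404^2 = 163220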